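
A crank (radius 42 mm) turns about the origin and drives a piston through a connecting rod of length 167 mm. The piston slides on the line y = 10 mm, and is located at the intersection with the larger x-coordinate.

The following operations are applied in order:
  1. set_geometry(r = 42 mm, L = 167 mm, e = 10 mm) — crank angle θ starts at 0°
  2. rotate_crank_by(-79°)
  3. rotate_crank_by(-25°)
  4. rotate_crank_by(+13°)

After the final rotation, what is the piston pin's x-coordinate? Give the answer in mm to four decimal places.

157.9669

set_geometry: r = 42 mm, L = 167 mm, e = 10 mm; θ ← 0°
rotate_crank_by(-79°): θ ← 0° -79° = -79°
rotate_crank_by(-25°): θ ← -79° -25° = -104°
rotate_crank_by(+13°): θ ← -104° +13° = -91°
crank pin P = (r cos θ, r sin θ) = (-0.733001, -41.993603)
h = r sin θ − e = -41.993603 − 10 = -51.993603
x = r cos θ + √(L² − h²) = -0.733001 + √(27889.0 − 2703.3348) = -0.733001 + 158.699922 = 157.966921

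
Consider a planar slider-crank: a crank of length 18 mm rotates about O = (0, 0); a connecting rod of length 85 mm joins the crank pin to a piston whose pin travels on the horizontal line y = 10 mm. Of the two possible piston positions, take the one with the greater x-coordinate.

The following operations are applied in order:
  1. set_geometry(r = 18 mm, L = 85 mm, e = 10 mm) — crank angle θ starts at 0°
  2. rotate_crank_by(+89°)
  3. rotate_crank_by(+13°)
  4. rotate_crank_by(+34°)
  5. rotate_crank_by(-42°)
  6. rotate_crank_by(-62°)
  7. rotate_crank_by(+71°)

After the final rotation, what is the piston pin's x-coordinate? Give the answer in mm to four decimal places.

80.6159

set_geometry: r = 18 mm, L = 85 mm, e = 10 mm; θ ← 0°
rotate_crank_by(+89°): θ ← 0° +89° = 89°
rotate_crank_by(+13°): θ ← 89° +13° = 102°
rotate_crank_by(+34°): θ ← 102° +34° = 136°
rotate_crank_by(-42°): θ ← 136° -42° = 94°
rotate_crank_by(-62°): θ ← 94° -62° = 32°
rotate_crank_by(+71°): θ ← 32° +71° = 103°
crank pin P = (r cos θ, r sin θ) = (-4.049119, 17.538661)
h = r sin θ − e = 17.538661 − 10 = 7.538661
x = r cos θ + √(L² − h²) = -4.049119 + √(7225.0 − 56.8314) = -4.049119 + 84.665038 = 80.615919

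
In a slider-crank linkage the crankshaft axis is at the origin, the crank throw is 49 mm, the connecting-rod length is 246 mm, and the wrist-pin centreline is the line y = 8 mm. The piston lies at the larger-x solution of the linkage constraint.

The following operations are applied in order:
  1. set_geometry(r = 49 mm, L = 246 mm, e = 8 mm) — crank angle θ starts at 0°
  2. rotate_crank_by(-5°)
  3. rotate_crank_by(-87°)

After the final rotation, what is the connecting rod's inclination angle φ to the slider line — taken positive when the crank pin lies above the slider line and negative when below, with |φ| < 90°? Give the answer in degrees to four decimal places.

set_geometry: r = 49 mm, L = 246 mm, e = 8 mm; θ ← 0°
rotate_crank_by(-5°): θ ← 0° -5° = -5°
rotate_crank_by(-87°): θ ← -5° -87° = -92°
crank pin P = (r cos θ, r sin θ) = (-1.710075, -48.970151)
h = r sin θ − e = -48.970151 − 8 = -56.970151
sin φ = h / L = -56.970151 / 246 = -0.23158598
φ = arcsin(-0.23158598) = -13.390463°

-13.3905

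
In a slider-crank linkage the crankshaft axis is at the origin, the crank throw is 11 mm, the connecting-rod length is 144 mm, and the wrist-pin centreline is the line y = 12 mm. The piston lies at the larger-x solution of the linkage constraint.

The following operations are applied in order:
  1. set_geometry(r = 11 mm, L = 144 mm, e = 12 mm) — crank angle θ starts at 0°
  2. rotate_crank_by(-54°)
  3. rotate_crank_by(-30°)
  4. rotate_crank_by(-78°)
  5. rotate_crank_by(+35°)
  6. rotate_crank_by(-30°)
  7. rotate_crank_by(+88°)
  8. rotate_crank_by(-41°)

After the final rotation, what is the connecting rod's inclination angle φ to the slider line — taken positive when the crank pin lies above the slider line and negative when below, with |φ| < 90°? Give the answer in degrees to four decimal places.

-8.9235

set_geometry: r = 11 mm, L = 144 mm, e = 12 mm; θ ← 0°
rotate_crank_by(-54°): θ ← 0° -54° = -54°
rotate_crank_by(-30°): θ ← -54° -30° = -84°
rotate_crank_by(-78°): θ ← -84° -78° = -162°
rotate_crank_by(+35°): θ ← -162° +35° = -127°
rotate_crank_by(-30°): θ ← -127° -30° = -157°
rotate_crank_by(+88°): θ ← -157° +88° = -69°
rotate_crank_by(-41°): θ ← -69° -41° = -110°
crank pin P = (r cos θ, r sin θ) = (-3.762222, -10.336619)
h = r sin θ − e = -10.336619 − 12 = -22.336619
sin φ = h / L = -22.336619 / 144 = -0.15511541
φ = arcsin(-0.15511541) = -8.923490°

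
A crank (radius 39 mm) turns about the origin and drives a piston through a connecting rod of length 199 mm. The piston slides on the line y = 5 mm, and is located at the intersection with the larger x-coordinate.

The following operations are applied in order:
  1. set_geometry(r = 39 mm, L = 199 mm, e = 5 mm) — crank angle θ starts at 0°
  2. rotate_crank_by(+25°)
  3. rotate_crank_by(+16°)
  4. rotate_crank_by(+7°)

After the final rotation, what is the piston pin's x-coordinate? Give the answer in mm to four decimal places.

223.6457

set_geometry: r = 39 mm, L = 199 mm, e = 5 mm; θ ← 0°
rotate_crank_by(+25°): θ ← 0° +25° = 25°
rotate_crank_by(+16°): θ ← 25° +16° = 41°
rotate_crank_by(+7°): θ ← 41° +7° = 48°
crank pin P = (r cos θ, r sin θ) = (26.096094, 28.982648)
h = r sin θ − e = 28.982648 − 5 = 23.982648
x = r cos θ + √(L² − h²) = 26.096094 + √(39601.0 − 575.1674) = 26.096094 + 197.549570 = 223.645664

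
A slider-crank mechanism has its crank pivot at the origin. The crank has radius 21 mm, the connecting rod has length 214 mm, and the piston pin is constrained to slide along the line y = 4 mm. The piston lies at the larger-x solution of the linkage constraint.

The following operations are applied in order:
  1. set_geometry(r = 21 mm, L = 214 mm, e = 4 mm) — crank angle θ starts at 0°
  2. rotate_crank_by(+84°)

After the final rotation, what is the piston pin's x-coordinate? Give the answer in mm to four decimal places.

215.5279

set_geometry: r = 21 mm, L = 214 mm, e = 4 mm; θ ← 0°
rotate_crank_by(+84°): θ ← 0° +84° = 84°
crank pin P = (r cos θ, r sin θ) = (2.195098, 20.884960)
h = r sin θ − e = 20.884960 − 4 = 16.884960
x = r cos θ + √(L² − h²) = 2.195098 + √(45796.0 − 285.1019) = 2.195098 + 213.332834 = 215.527932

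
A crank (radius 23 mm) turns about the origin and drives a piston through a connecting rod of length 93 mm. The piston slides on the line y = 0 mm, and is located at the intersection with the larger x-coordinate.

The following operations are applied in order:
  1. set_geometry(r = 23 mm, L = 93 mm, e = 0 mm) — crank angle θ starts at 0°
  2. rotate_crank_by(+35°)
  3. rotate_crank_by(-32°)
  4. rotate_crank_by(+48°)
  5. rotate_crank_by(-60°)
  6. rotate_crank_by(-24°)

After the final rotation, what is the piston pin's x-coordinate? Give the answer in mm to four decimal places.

set_geometry: r = 23 mm, L = 93 mm, e = 0 mm; θ ← 0°
rotate_crank_by(+35°): θ ← 0° +35° = 35°
rotate_crank_by(-32°): θ ← 35° -32° = 3°
rotate_crank_by(+48°): θ ← 3° +48° = 51°
rotate_crank_by(-60°): θ ← 51° -60° = -9°
rotate_crank_by(-24°): θ ← -9° -24° = -33°
crank pin P = (r cos θ, r sin θ) = (19.289423, -12.526698)
h = r sin θ − e = -12.526698 − 0 = -12.526698
x = r cos θ + √(L² − h²) = 19.289423 + √(8649.0 − 156.9182) = 19.289423 + 92.152492 = 111.441915

111.4419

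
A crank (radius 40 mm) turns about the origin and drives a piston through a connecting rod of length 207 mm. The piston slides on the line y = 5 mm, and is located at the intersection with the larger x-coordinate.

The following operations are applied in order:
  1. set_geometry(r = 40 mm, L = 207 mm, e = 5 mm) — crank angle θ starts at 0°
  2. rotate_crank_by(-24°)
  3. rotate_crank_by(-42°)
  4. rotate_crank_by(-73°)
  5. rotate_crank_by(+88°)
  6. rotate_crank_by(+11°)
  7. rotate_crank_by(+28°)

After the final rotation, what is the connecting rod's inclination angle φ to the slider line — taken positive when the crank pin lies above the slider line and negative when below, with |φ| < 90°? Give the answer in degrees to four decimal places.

set_geometry: r = 40 mm, L = 207 mm, e = 5 mm; θ ← 0°
rotate_crank_by(-24°): θ ← 0° -24° = -24°
rotate_crank_by(-42°): θ ← -24° -42° = -66°
rotate_crank_by(-73°): θ ← -66° -73° = -139°
rotate_crank_by(+88°): θ ← -139° +88° = -51°
rotate_crank_by(+11°): θ ← -51° +11° = -40°
rotate_crank_by(+28°): θ ← -40° +28° = -12°
crank pin P = (r cos θ, r sin θ) = (39.125904, -8.316468)
h = r sin θ − e = -8.316468 − 5 = -13.316468
sin φ = h / L = -13.316468 / 207 = -0.06433076
φ = arcsin(-0.06433076) = -3.688428°

-3.6884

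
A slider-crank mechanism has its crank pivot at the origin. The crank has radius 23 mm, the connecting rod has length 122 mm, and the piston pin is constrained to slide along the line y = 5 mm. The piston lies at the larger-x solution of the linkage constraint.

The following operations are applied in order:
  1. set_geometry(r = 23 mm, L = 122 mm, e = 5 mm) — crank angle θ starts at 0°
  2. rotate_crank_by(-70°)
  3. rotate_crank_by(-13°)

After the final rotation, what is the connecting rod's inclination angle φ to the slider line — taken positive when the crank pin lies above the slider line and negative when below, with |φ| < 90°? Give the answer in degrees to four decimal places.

-13.1854

set_geometry: r = 23 mm, L = 122 mm, e = 5 mm; θ ← 0°
rotate_crank_by(-70°): θ ← 0° -70° = -70°
rotate_crank_by(-13°): θ ← -70° -13° = -83°
crank pin P = (r cos θ, r sin θ) = (2.802995, -22.828561)
h = r sin θ − e = -22.828561 − 5 = -27.828561
sin φ = h / L = -27.828561 / 122 = -0.22810296
φ = arcsin(-0.22810296) = -13.185411°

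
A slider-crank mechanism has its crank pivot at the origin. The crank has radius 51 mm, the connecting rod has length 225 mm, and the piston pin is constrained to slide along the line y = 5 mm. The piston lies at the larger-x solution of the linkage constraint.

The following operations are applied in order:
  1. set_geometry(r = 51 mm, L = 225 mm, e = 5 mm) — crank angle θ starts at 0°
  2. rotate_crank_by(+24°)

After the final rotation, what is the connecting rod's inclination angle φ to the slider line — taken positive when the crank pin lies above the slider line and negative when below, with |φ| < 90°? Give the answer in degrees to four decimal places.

4.0123

set_geometry: r = 51 mm, L = 225 mm, e = 5 mm; θ ← 0°
rotate_crank_by(+24°): θ ← 0° +24° = 24°
crank pin P = (r cos θ, r sin θ) = (46.590818, 20.743569)
h = r sin θ − e = 20.743569 − 5 = 15.743569
sin φ = h / L = 15.743569 / 225 = 0.06997142
φ = arcsin(0.06997142) = 4.012346°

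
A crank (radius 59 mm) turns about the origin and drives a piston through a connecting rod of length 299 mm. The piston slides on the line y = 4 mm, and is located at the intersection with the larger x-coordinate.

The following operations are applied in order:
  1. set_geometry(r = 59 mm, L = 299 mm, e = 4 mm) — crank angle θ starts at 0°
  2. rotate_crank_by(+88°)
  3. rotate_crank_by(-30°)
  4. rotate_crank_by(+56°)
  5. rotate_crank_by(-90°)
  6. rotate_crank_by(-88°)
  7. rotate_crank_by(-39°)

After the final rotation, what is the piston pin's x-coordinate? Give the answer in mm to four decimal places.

279.3373

set_geometry: r = 59 mm, L = 299 mm, e = 4 mm; θ ← 0°
rotate_crank_by(+88°): θ ← 0° +88° = 88°
rotate_crank_by(-30°): θ ← 88° -30° = 58°
rotate_crank_by(+56°): θ ← 58° +56° = 114°
rotate_crank_by(-90°): θ ← 114° -90° = 24°
rotate_crank_by(-88°): θ ← 24° -88° = -64°
rotate_crank_by(-39°): θ ← -64° -39° = -103°
crank pin P = (r cos θ, r sin θ) = (-13.272112, -57.487834)
h = r sin θ − e = -57.487834 − 4 = -61.487834
x = r cos θ + √(L² − h²) = -13.272112 + √(89401.0 − 3780.7537) = -13.272112 + 292.609375 = 279.337263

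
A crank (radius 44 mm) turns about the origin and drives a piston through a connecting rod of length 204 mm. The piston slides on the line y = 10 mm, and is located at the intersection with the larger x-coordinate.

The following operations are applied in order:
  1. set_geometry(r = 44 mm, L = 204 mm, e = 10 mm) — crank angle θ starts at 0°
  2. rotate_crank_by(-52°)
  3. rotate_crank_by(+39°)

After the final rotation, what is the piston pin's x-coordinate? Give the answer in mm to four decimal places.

set_geometry: r = 44 mm, L = 204 mm, e = 10 mm; θ ← 0°
rotate_crank_by(-52°): θ ← 0° -52° = -52°
rotate_crank_by(+39°): θ ← -52° +39° = -13°
crank pin P = (r cos θ, r sin θ) = (42.872283, -9.897846)
h = r sin θ − e = -9.897846 − 10 = -19.897846
x = r cos θ + √(L² − h²) = 42.872283 + √(41616.0 − 395.9243) = 42.872283 + 203.027278 = 245.899561

245.8996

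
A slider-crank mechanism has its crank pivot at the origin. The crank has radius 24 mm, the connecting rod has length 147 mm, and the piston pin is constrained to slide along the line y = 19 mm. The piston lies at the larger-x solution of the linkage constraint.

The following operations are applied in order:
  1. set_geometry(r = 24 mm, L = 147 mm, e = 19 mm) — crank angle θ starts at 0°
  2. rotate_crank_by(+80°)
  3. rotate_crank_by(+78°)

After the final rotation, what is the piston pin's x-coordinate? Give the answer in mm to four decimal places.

124.4064

set_geometry: r = 24 mm, L = 147 mm, e = 19 mm; θ ← 0°
rotate_crank_by(+80°): θ ← 0° +80° = 80°
rotate_crank_by(+78°): θ ← 80° +78° = 158°
crank pin P = (r cos θ, r sin θ) = (-22.252413, 8.990558)
h = r sin θ − e = 8.990558 − 19 = -10.009442
x = r cos θ + √(L² − h²) = -22.252413 + √(21609.0 − 100.1889) = -22.252413 + 146.658825 = 124.406413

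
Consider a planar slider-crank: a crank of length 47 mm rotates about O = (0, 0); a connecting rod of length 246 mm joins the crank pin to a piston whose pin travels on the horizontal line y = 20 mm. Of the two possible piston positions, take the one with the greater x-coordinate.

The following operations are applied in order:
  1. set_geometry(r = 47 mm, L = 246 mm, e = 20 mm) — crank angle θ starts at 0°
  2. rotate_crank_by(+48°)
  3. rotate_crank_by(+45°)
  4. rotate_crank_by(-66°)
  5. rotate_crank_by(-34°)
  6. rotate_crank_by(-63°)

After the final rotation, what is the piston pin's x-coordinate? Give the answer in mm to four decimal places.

253.5592

set_geometry: r = 47 mm, L = 246 mm, e = 20 mm; θ ← 0°
rotate_crank_by(+48°): θ ← 0° +48° = 48°
rotate_crank_by(+45°): θ ← 48° +45° = 93°
rotate_crank_by(-66°): θ ← 93° -66° = 27°
rotate_crank_by(-34°): θ ← 27° -34° = -7°
rotate_crank_by(-63°): θ ← -7° -63° = -70°
crank pin P = (r cos θ, r sin θ) = (16.074947, -44.165553)
h = r sin θ − e = -44.165553 − 20 = -64.165553
x = r cos θ + √(L² − h²) = 16.074947 + √(60516.0 − 4117.2182) = 16.074947 + 237.484277 = 253.559224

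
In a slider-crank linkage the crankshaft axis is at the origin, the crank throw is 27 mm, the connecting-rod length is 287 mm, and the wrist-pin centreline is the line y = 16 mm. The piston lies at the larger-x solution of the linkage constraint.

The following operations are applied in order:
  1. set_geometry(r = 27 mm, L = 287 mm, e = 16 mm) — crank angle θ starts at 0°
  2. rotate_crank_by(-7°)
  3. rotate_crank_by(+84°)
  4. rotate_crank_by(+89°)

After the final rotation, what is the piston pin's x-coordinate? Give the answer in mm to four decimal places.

260.6458

set_geometry: r = 27 mm, L = 287 mm, e = 16 mm; θ ← 0°
rotate_crank_by(-7°): θ ← 0° -7° = -7°
rotate_crank_by(+84°): θ ← -7° +84° = 77°
rotate_crank_by(+89°): θ ← 77° +89° = 166°
crank pin P = (r cos θ, r sin θ) = (-26.197985, 6.531891)
h = r sin θ − e = 6.531891 − 16 = -9.468109
x = r cos θ + √(L² − h²) = -26.197985 + √(82369.0 − 89.6451) = -26.197985 + 286.843781 = 260.645797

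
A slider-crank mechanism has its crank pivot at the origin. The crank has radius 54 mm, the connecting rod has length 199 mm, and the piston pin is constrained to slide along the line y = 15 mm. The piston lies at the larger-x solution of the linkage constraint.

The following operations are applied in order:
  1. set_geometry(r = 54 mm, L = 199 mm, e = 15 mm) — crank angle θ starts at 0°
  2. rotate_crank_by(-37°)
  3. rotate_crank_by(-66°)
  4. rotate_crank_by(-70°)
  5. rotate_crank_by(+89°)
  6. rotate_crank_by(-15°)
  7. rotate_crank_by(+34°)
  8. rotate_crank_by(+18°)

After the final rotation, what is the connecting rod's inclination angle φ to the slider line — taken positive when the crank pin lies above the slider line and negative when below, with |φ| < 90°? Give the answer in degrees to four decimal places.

set_geometry: r = 54 mm, L = 199 mm, e = 15 mm; θ ← 0°
rotate_crank_by(-37°): θ ← 0° -37° = -37°
rotate_crank_by(-66°): θ ← -37° -66° = -103°
rotate_crank_by(-70°): θ ← -103° -70° = -173°
rotate_crank_by(+89°): θ ← -173° +89° = -84°
rotate_crank_by(-15°): θ ← -84° -15° = -99°
rotate_crank_by(+34°): θ ← -99° +34° = -65°
rotate_crank_by(+18°): θ ← -65° +18° = -47°
crank pin P = (r cos θ, r sin θ) = (36.827911, -39.493100)
h = r sin θ − e = -39.493100 − 15 = -54.493100
sin φ = h / L = -54.493100 / 199 = -0.27383467
φ = arcsin(-0.27383467) = -15.892580°

-15.8926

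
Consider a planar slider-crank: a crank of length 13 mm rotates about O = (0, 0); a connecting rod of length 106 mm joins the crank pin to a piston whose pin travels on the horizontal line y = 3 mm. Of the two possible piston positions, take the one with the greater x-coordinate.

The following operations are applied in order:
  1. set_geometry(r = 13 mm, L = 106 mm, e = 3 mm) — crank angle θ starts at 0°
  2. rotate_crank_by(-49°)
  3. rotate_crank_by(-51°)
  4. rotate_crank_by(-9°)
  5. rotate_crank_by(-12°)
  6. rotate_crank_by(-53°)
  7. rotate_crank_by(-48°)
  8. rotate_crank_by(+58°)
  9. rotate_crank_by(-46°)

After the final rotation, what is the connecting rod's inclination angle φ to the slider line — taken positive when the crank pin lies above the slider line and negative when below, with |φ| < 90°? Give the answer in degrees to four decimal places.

set_geometry: r = 13 mm, L = 106 mm, e = 3 mm; θ ← 0°
rotate_crank_by(-49°): θ ← 0° -49° = -49°
rotate_crank_by(-51°): θ ← -49° -51° = -100°
rotate_crank_by(-9°): θ ← -100° -9° = -109°
rotate_crank_by(-12°): θ ← -109° -12° = -121°
rotate_crank_by(-53°): θ ← -121° -53° = -174°
rotate_crank_by(-48°): θ ← -174° -48° = -222°
rotate_crank_by(+58°): θ ← -222° +58° = -164°
rotate_crank_by(-46°): θ ← -164° -46° = -210°
crank pin P = (r cos θ, r sin θ) = (-11.258330, 6.500000)
h = r sin θ − e = 6.500000 − 3 = 3.500000
sin φ = h / L = 3.500000 / 106 = 0.03301887
φ = arcsin(0.03301887) = 1.892186°

1.8922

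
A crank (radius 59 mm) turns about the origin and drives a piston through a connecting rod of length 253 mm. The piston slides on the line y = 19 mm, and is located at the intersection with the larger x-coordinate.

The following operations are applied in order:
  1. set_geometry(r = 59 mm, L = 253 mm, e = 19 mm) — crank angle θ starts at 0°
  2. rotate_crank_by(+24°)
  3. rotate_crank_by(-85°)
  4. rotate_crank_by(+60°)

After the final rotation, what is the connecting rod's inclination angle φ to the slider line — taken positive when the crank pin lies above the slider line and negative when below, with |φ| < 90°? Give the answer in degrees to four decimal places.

-4.5408

set_geometry: r = 59 mm, L = 253 mm, e = 19 mm; θ ← 0°
rotate_crank_by(+24°): θ ← 0° +24° = 24°
rotate_crank_by(-85°): θ ← 24° -85° = -61°
rotate_crank_by(+60°): θ ← -61° +60° = -1°
crank pin P = (r cos θ, r sin θ) = (58.991014, -1.029692)
h = r sin θ − e = -1.029692 − 19 = -20.029692
sin φ = h / L = -20.029692 / 253 = -0.07916874
φ = arcsin(-0.07916874) = -4.540787°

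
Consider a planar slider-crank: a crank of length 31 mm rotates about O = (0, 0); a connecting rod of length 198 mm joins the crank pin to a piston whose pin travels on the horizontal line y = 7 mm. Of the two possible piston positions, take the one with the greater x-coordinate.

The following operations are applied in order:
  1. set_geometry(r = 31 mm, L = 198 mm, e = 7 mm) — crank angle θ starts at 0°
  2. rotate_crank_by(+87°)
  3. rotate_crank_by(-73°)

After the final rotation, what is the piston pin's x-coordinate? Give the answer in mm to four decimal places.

228.0785

set_geometry: r = 31 mm, L = 198 mm, e = 7 mm; θ ← 0°
rotate_crank_by(+87°): θ ← 0° +87° = 87°
rotate_crank_by(-73°): θ ← 87° -73° = 14°
crank pin P = (r cos θ, r sin θ) = (30.079168, 7.499579)
h = r sin θ − e = 7.499579 − 7 = 0.499579
x = r cos θ + √(L² − h²) = 30.079168 + √(39204.0 − 0.2496) = 30.079168 + 197.999370 = 228.078537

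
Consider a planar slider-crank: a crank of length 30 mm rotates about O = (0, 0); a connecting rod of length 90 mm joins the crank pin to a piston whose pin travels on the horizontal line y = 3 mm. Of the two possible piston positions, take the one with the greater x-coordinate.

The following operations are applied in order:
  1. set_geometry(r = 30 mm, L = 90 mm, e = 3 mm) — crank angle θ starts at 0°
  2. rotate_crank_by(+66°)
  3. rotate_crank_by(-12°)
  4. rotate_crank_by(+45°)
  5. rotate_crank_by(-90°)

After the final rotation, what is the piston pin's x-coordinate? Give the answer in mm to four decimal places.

set_geometry: r = 30 mm, L = 90 mm, e = 3 mm; θ ← 0°
rotate_crank_by(+66°): θ ← 0° +66° = 66°
rotate_crank_by(-12°): θ ← 66° -12° = 54°
rotate_crank_by(+45°): θ ← 54° +45° = 99°
rotate_crank_by(-90°): θ ← 99° -90° = 9°
crank pin P = (r cos θ, r sin θ) = (29.630650, 4.693034)
h = r sin θ − e = 4.693034 − 3 = 1.693034
x = r cos θ + √(L² − h²) = 29.630650 + √(8100.0 − 2.8664) = 29.630650 + 89.984074 = 119.614725

119.6147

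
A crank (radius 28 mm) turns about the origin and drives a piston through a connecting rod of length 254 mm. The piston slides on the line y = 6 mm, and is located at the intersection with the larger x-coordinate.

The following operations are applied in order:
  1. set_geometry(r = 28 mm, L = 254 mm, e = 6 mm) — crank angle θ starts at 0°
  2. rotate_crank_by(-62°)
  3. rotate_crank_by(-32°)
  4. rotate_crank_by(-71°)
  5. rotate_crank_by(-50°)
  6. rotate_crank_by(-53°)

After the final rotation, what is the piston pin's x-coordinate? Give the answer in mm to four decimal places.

252.0697

set_geometry: r = 28 mm, L = 254 mm, e = 6 mm; θ ← 0°
rotate_crank_by(-62°): θ ← 0° -62° = -62°
rotate_crank_by(-32°): θ ← -62° -32° = -94°
rotate_crank_by(-71°): θ ← -94° -71° = -165°
rotate_crank_by(-50°): θ ← -165° -50° = -215°
rotate_crank_by(-53°): θ ← -215° -53° = -268°
crank pin P = (r cos θ, r sin θ) = (-0.977186, 27.982943)
h = r sin θ − e = 27.982943 − 6 = 21.982943
x = r cos θ + √(L² − h²) = -0.977186 + √(64516.0 − 483.2498) = -0.977186 + 253.046933 = 252.069747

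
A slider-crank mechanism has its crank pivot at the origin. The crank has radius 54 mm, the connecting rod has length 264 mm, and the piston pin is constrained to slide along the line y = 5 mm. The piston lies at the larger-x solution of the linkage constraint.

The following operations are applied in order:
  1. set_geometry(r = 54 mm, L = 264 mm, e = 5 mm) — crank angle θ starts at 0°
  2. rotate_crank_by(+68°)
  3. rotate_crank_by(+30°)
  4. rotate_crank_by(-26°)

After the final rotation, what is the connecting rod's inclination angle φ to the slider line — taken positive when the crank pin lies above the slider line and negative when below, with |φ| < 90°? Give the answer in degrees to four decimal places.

10.1133

set_geometry: r = 54 mm, L = 264 mm, e = 5 mm; θ ← 0°
rotate_crank_by(+68°): θ ← 0° +68° = 68°
rotate_crank_by(+30°): θ ← 68° +30° = 98°
rotate_crank_by(-26°): θ ← 98° -26° = 72°
crank pin P = (r cos θ, r sin θ) = (16.686918, 51.357052)
h = r sin θ − e = 51.357052 − 5 = 46.357052
sin φ = h / L = 46.357052 / 264 = 0.17559489
φ = arcsin(0.17559489) = 10.113279°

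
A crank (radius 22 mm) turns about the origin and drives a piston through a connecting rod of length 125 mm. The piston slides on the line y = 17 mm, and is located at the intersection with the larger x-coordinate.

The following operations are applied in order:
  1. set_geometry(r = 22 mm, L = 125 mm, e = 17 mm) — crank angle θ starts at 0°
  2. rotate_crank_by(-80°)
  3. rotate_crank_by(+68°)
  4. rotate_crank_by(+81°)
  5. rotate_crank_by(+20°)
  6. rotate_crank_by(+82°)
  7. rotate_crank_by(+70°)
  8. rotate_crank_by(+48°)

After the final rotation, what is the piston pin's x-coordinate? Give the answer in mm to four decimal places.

126.3097

set_geometry: r = 22 mm, L = 125 mm, e = 17 mm; θ ← 0°
rotate_crank_by(-80°): θ ← 0° -80° = -80°
rotate_crank_by(+68°): θ ← -80° +68° = -12°
rotate_crank_by(+81°): θ ← -12° +81° = 69°
rotate_crank_by(+20°): θ ← 69° +20° = 89°
rotate_crank_by(+82°): θ ← 89° +82° = 171°
rotate_crank_by(+70°): θ ← 171° +70° = 241°
rotate_crank_by(+48°): θ ← 241° +48° = 289°
crank pin P = (r cos θ, r sin θ) = (7.162499, -20.801409)
h = r sin θ − e = -20.801409 − 17 = -37.801409
x = r cos θ + √(L² − h²) = 7.162499 + √(15625.0 − 1428.9465) = 7.162499 + 119.147193 = 126.309692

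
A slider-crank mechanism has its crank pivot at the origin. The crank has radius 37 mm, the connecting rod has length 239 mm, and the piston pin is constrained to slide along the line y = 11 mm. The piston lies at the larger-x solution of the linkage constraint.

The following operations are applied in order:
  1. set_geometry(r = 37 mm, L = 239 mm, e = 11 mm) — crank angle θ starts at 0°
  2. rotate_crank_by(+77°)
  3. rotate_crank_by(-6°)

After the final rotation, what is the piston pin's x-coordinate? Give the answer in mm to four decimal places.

set_geometry: r = 37 mm, L = 239 mm, e = 11 mm; θ ← 0°
rotate_crank_by(+77°): θ ← 0° +77° = 77°
rotate_crank_by(-6°): θ ← 77° -6° = 71°
crank pin P = (r cos θ, r sin θ) = (12.046022, 34.984187)
h = r sin θ − e = 34.984187 − 11 = 23.984187
x = r cos θ + √(L² − h²) = 12.046022 + √(57121.0 − 575.2412) = 12.046022 + 237.793521 = 249.839543

249.8395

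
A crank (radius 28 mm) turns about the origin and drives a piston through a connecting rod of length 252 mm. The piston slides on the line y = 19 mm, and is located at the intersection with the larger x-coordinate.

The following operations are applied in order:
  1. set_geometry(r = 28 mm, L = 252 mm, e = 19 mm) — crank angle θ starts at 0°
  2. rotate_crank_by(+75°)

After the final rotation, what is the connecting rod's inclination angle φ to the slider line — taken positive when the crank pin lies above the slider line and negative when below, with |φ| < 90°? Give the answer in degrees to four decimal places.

set_geometry: r = 28 mm, L = 252 mm, e = 19 mm; θ ← 0°
rotate_crank_by(+75°): θ ← 0° +75° = 75°
crank pin P = (r cos θ, r sin θ) = (7.246933, 27.045923)
h = r sin θ − e = 27.045923 − 19 = 8.045923
sin φ = h / L = 8.045923 / 252 = 0.03192827
φ = arcsin(0.03192827) = 1.829666°

1.8297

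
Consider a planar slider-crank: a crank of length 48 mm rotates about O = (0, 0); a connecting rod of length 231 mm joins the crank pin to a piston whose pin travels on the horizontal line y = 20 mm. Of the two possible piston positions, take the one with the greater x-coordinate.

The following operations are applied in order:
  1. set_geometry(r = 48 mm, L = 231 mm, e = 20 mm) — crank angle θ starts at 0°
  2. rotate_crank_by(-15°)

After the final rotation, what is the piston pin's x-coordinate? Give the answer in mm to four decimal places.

275.0776

set_geometry: r = 48 mm, L = 231 mm, e = 20 mm; θ ← 0°
rotate_crank_by(-15°): θ ← 0° -15° = -15°
crank pin P = (r cos θ, r sin θ) = (46.364440, -12.423314)
h = r sin θ − e = -12.423314 − 20 = -32.423314
x = r cos θ + √(L² − h²) = 46.364440 + √(53361.0 − 1051.2713) = 46.364440 + 228.713202 = 275.077642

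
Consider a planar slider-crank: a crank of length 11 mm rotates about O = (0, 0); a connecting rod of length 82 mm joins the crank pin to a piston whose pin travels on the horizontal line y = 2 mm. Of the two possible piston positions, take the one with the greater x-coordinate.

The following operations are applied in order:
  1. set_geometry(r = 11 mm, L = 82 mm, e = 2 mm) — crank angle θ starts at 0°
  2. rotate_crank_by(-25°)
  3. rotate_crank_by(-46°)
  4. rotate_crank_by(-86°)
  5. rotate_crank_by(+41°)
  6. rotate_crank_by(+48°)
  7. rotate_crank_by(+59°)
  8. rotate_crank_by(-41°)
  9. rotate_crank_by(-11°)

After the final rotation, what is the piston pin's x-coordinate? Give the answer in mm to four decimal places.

86.5053

set_geometry: r = 11 mm, L = 82 mm, e = 2 mm; θ ← 0°
rotate_crank_by(-25°): θ ← 0° -25° = -25°
rotate_crank_by(-46°): θ ← -25° -46° = -71°
rotate_crank_by(-86°): θ ← -71° -86° = -157°
rotate_crank_by(+41°): θ ← -157° +41° = -116°
rotate_crank_by(+48°): θ ← -116° +48° = -68°
rotate_crank_by(+59°): θ ← -68° +59° = -9°
rotate_crank_by(-41°): θ ← -9° -41° = -50°
rotate_crank_by(-11°): θ ← -50° -11° = -61°
crank pin P = (r cos θ, r sin θ) = (5.332906, -9.620817)
h = r sin θ − e = -9.620817 − 2 = -11.620817
x = r cos θ + √(L² − h²) = 5.332906 + √(6724.0 − 135.0434) = 5.332906 + 81.172388 = 86.505294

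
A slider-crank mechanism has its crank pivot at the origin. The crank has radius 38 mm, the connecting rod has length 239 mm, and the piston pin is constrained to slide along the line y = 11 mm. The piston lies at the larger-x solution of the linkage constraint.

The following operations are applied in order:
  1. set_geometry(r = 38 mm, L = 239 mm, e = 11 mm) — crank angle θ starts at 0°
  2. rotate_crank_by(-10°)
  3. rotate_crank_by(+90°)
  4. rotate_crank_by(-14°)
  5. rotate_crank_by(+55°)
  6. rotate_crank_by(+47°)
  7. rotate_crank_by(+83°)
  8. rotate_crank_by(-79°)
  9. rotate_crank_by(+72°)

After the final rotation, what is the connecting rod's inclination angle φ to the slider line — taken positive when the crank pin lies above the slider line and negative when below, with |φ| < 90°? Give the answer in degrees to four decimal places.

set_geometry: r = 38 mm, L = 239 mm, e = 11 mm; θ ← 0°
rotate_crank_by(-10°): θ ← 0° -10° = -10°
rotate_crank_by(+90°): θ ← -10° +90° = 80°
rotate_crank_by(-14°): θ ← 80° -14° = 66°
rotate_crank_by(+55°): θ ← 66° +55° = 121°
rotate_crank_by(+47°): θ ← 121° +47° = 168°
rotate_crank_by(+83°): θ ← 168° +83° = 251°
rotate_crank_by(-79°): θ ← 251° -79° = 172°
rotate_crank_by(+72°): θ ← 172° +72° = 244°
crank pin P = (r cos θ, r sin θ) = (-16.658104, -34.154174)
h = r sin θ − e = -34.154174 − 11 = -45.154174
sin φ = h / L = -45.154174 / 239 = -0.18892960
φ = arcsin(-0.18892960) = -10.890323°

-10.8903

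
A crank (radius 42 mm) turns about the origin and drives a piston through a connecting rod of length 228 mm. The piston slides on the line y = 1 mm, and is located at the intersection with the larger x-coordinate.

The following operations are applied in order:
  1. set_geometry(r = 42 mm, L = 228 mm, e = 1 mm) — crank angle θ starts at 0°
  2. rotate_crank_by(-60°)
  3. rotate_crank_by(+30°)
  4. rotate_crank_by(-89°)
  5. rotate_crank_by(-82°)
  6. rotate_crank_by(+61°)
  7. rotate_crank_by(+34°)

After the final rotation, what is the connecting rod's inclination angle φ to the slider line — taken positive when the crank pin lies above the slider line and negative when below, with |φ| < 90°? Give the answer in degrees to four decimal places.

-10.4548

set_geometry: r = 42 mm, L = 228 mm, e = 1 mm; θ ← 0°
rotate_crank_by(-60°): θ ← 0° -60° = -60°
rotate_crank_by(+30°): θ ← -60° +30° = -30°
rotate_crank_by(-89°): θ ← -30° -89° = -119°
rotate_crank_by(-82°): θ ← -119° -82° = -201°
rotate_crank_by(+61°): θ ← -201° +61° = -140°
rotate_crank_by(+34°): θ ← -140° +34° = -106°
crank pin P = (r cos θ, r sin θ) = (-11.576769, -40.372991)
h = r sin θ − e = -40.372991 − 1 = -41.372991
sin φ = h / L = -41.372991 / 228 = -0.18146049
φ = arcsin(-0.18146049) = -10.454841°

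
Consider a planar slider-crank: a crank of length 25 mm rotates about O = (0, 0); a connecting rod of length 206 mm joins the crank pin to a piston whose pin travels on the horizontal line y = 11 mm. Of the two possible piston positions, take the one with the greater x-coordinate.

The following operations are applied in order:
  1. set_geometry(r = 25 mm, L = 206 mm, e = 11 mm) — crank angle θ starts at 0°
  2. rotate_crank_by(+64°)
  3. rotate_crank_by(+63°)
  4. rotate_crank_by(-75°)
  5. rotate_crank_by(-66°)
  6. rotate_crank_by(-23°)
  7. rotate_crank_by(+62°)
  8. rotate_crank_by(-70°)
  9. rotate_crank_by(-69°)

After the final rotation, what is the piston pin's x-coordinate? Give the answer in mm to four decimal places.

set_geometry: r = 25 mm, L = 206 mm, e = 11 mm; θ ← 0°
rotate_crank_by(+64°): θ ← 0° +64° = 64°
rotate_crank_by(+63°): θ ← 64° +63° = 127°
rotate_crank_by(-75°): θ ← 127° -75° = 52°
rotate_crank_by(-66°): θ ← 52° -66° = -14°
rotate_crank_by(-23°): θ ← -14° -23° = -37°
rotate_crank_by(+62°): θ ← -37° +62° = 25°
rotate_crank_by(-70°): θ ← 25° -70° = -45°
rotate_crank_by(-69°): θ ← -45° -69° = -114°
crank pin P = (r cos θ, r sin θ) = (-10.168416, -22.838636)
h = r sin θ − e = -22.838636 − 11 = -33.838636
x = r cos θ + √(L² − h²) = -10.168416 + √(42436.0 − 1145.0533) = -10.168416 + 203.201739 = 193.033323

193.0333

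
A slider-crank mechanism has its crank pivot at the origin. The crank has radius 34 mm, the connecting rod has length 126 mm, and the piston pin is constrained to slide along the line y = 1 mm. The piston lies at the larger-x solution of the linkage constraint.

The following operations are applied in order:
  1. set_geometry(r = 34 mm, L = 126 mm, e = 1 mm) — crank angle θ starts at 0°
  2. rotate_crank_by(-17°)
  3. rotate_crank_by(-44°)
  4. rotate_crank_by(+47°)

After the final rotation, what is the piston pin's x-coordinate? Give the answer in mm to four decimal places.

158.6519

set_geometry: r = 34 mm, L = 126 mm, e = 1 mm; θ ← 0°
rotate_crank_by(-17°): θ ← 0° -17° = -17°
rotate_crank_by(-44°): θ ← -17° -44° = -61°
rotate_crank_by(+47°): θ ← -61° +47° = -14°
crank pin P = (r cos θ, r sin θ) = (32.990055, -8.225344)
h = r sin θ − e = -8.225344 − 1 = -9.225344
x = r cos θ + √(L² − h²) = 32.990055 + √(15876.0 − 85.1070) = 32.990055 + 125.661820 = 158.651875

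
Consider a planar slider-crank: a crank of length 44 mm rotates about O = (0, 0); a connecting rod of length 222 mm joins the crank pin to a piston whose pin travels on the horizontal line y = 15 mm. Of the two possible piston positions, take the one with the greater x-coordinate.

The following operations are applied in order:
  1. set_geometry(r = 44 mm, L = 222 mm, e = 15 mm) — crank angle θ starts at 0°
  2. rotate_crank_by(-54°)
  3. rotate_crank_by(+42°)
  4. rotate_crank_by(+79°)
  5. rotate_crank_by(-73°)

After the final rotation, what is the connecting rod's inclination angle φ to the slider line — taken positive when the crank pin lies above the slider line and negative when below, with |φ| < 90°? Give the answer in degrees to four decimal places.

-5.0649

set_geometry: r = 44 mm, L = 222 mm, e = 15 mm; θ ← 0°
rotate_crank_by(-54°): θ ← 0° -54° = -54°
rotate_crank_by(+42°): θ ← -54° +42° = -12°
rotate_crank_by(+79°): θ ← -12° +79° = 67°
rotate_crank_by(-73°): θ ← 67° -73° = -6°
crank pin P = (r cos θ, r sin θ) = (43.758963, -4.599252)
h = r sin θ − e = -4.599252 − 15 = -19.599252
sin φ = h / L = -19.599252 / 222 = -0.08828492
φ = arcsin(-0.08828492) = -5.064947°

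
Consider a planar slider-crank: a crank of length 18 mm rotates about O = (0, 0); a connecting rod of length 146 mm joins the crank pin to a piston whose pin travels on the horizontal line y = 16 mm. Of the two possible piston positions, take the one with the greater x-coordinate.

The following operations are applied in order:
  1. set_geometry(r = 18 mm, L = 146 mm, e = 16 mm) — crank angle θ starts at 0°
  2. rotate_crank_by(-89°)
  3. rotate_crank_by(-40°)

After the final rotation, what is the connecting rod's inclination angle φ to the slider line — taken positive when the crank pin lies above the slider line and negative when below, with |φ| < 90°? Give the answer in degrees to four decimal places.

-11.8530

set_geometry: r = 18 mm, L = 146 mm, e = 16 mm; θ ← 0°
rotate_crank_by(-89°): θ ← 0° -89° = -89°
rotate_crank_by(-40°): θ ← -89° -40° = -129°
crank pin P = (r cos θ, r sin θ) = (-11.327767, -13.988627)
h = r sin θ − e = -13.988627 − 16 = -29.988627
sin φ = h / L = -29.988627 / 146 = -0.20540156
φ = arcsin(-0.20540156) = -11.853007°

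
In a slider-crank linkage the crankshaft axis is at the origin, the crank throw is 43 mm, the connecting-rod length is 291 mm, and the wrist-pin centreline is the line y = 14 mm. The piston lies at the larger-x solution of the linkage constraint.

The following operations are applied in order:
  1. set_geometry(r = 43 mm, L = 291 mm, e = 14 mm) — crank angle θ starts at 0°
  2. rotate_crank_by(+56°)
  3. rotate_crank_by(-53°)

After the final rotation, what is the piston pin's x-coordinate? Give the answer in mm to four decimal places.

333.7038

set_geometry: r = 43 mm, L = 291 mm, e = 14 mm; θ ← 0°
rotate_crank_by(+56°): θ ← 0° +56° = 56°
rotate_crank_by(-53°): θ ← 56° -53° = 3°
crank pin P = (r cos θ, r sin θ) = (42.941070, 2.250446)
h = r sin θ − e = 2.250446 − 14 = -11.749554
x = r cos θ + √(L² − h²) = 42.941070 + √(84681.0 − 138.0520) = 42.941070 + 290.762700 = 333.703770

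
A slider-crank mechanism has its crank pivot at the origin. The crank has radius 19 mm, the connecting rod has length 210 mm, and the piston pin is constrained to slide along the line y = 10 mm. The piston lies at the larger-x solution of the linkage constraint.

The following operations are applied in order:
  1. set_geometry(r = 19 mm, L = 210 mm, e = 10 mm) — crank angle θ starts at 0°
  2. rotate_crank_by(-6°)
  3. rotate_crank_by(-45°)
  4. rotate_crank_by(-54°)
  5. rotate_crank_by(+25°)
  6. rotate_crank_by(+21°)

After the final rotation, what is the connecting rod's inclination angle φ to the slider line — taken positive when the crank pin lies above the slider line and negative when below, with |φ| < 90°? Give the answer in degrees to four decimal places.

-7.1907

set_geometry: r = 19 mm, L = 210 mm, e = 10 mm; θ ← 0°
rotate_crank_by(-6°): θ ← 0° -6° = -6°
rotate_crank_by(-45°): θ ← -6° -45° = -51°
rotate_crank_by(-54°): θ ← -51° -54° = -105°
rotate_crank_by(+25°): θ ← -105° +25° = -80°
rotate_crank_by(+21°): θ ← -80° +21° = -59°
crank pin P = (r cos θ, r sin θ) = (9.785723, -16.286179)
h = r sin θ − e = -16.286179 − 10 = -26.286179
sin φ = h / L = -26.286179 / 210 = -0.12517228
φ = arcsin(-0.12517228) = -7.190705°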